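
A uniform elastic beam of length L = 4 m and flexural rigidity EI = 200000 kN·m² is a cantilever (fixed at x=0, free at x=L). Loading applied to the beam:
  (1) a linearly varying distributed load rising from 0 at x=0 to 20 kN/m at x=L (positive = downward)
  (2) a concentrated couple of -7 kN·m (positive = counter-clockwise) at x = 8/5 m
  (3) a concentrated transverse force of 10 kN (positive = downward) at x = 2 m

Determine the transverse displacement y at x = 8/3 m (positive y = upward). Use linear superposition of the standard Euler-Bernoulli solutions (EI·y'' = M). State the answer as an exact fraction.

Load 1 — triangular load w₀=20 kN/m (0→w₀ over full span):
  y_1 = (w₀Lx³/12-w₀L²x²/6-w₀x⁵/(120L))/EI = (20·4·(8/3)³/12-20·4²·(8/3)²/6-20·(8/3)⁵/(120·4))/200000 = -2944/2278125 m
Load 2 — applied couple M₀=-7 kN·m at a=8/5 m (b=L-a=12/5):
  y_2 = M₀a(2x-a)/(2EI)  [x>a] = (-7)·(8/5)·(2·(8/3)-(8/5))/(2·200000) = -49/468750 m
Load 3 — point force P=10 kN at a=2 m (b=L-a=2):
  y_3 = -Pa²(3x-a)/(6EI)  [x>a] = -10·2²·(3·(8/3)-2)/(6·200000) = -1/5000 m
Superposition: y = Σ y_i = -727553/455625000 m ≈ -0.001597 m

y(8/3) = -727553/455625000 m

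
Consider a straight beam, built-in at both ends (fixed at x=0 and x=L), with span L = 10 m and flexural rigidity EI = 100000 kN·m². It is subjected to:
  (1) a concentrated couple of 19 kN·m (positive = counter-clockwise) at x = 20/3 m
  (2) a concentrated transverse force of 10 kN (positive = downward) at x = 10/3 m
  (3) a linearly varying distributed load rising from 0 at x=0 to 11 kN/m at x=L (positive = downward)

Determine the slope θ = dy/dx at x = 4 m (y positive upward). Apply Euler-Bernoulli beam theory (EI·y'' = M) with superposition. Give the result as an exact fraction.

θ(4) = -379/1125000 rad

Load 1 — applied couple M₀=19 kN·m at a=20/3 m (b=L-a=10/3):
  θ_1 = (R_Ax²/2 - M_Ax)/EI  [x≤a] with R_A=38/15, M_A=19/3 = ((38/15)·4²/2 - (19/3)·4)/100000 = -19/375000 rad
Load 2 — point force P=10 kN at a=10/3 m (b=L-a=20/3):
  θ_2 = Pa²(L-x)(2bL-(3b+a)(L-x))/(2L³EI)  [x>a] = 10·(10/3)²·(10-4)·(2·(20/3)·10-(3·(20/3)+(10/3))·(10-4))/(2·10³·100000) = -1/45000 rad
Load 3 — triangular load w₀=11 kN/m (0→w₀ over full span):
  θ_3 = -w₀(2x(L-x)(L-2x)(x+2L)+x²(L-x)²)/(120LEI) = -11·(2·4·(10-4)·(10-2·4)·(4+2·10)+4²·(10-4)²)/(120·10·100000) = -33/125000 rad
Superposition: θ = Σ θ_i = -379/1125000 rad ≈ -0.000337 rad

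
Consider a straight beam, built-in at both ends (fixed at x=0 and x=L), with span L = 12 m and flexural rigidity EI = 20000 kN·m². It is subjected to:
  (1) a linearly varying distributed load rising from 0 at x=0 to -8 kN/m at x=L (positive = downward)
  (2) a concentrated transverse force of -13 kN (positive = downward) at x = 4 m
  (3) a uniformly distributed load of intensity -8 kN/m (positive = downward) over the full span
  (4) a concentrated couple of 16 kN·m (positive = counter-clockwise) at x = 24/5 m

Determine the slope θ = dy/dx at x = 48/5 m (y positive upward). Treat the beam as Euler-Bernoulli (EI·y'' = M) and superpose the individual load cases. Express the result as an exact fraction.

Load 1 — triangular load w₀=-8 kN/m (0→w₀ over full span):
  θ_1 = -w₀(2x(L-x)(L-2x)(x+2L)+x²(L-x)²)/(120LEI) = -(-8)·(2·(48/5)·(12-(48/5))·(12-2·(48/5))·((48/5)+2·12)+(48/5)²·(12-(48/5))²)/(120·12·20000) = -1152/390625 rad
Load 2 — point force P=-13 kN at a=4 m (b=L-a=8):
  θ_2 = Pa²(L-x)(2bL-(3b+a)(L-x))/(2L³EI)  [x>a] = (-13)·4²·(12-(48/5))·(2·8·12-(3·8+4)·(12-(48/5)))/(2·12³·20000) = -169/187500 rad
Load 3 — uniform load w=-8 kN/m over full span:
  θ_3 = -wx(L-x)(L-2x)/(12EI) = -(-8)·(48/5)·(12-(48/5))·(12-2·(48/5))/(12·20000) = -432/78125 rad
Load 4 — applied couple M₀=16 kN·m at a=24/5 m (b=L-a=36/5):
  θ_4 = (R_Ax²/2 - M_Ax - M₀(x-a))/EI  [x>a] with R_A=48/25, M_A=48/25 = ((48/25)·(48/5)²/2 - (48/25)·(48/5) - 16·((48/5)-(24/5)))/20000 = -132/390625 rad
Superposition: θ = Σ θ_i = -45553/4687500 rad ≈ -0.009718 rad

θ(48/5) = -45553/4687500 rad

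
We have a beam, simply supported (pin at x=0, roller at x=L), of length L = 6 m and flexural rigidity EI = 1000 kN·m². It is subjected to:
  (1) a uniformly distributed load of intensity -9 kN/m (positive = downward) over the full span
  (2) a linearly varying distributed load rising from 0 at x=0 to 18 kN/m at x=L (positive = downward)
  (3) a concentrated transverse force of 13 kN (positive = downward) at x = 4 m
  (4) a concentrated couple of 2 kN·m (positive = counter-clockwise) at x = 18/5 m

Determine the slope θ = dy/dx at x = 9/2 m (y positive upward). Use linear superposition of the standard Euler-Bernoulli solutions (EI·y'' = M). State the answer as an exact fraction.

Load 1 — uniform load w=-9 kN/m over full span:
  θ_1 = -w(L³-6Lx²+4x³)/(24EI) = -(-9)·(6³-6·6·(9/2)²+4·(9/2)³)/(24·1000) = -891/16000 rad
Load 2 — triangular load w₀=18 kN/m (0→w₀ over full span):
  θ_2 = -w₀(7L⁴-30L²x²+15x⁴)/(360LEI) = -18·(7·6⁴-30·6²·(9/2)²+15·(9/2)⁴)/(360·6·1000) = 35451/640000 rad
Load 3 — point force P=13 kN at a=4 m (b=L-a=2):
  θ_3 = -Pa(2L²-6Lx+3x²+a²)/(6LEI)  [x>a] = -13·4·(2·6²-6·6·(9/2)+3·(9/2)²+4²)/(6·6·1000) = 689/36000 rad
Load 4 — applied couple M₀=2 kN·m at a=18/5 m (b=L-a=12/5):
  θ_4 = (M₀x²/(2L)-M₀(x-a)+C₁)/EI  [x>a] with C₁=M₀(3b²-L²)/(6L)=-26/25 = (2·(9/2)²/(2·6)-2·((9/2)-(18/5))+(-26/25))/1000 = 107/200000 rad
Superposition: θ = Σ θ_i = 558103/28800000 rad ≈ 0.019379 rad

θ(9/2) = 558103/28800000 rad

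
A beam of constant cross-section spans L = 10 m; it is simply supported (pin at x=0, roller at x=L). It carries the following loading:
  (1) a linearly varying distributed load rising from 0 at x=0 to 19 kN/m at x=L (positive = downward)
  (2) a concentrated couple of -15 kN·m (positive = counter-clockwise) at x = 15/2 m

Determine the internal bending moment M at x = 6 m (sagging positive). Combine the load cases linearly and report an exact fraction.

Load 1 — triangular load w₀=19 kN/m (0→w₀ over full span):
  M_1 = w₀Lx/6 - w₀x³/(6L) = 19·10·6/6 - 19·6³/(6·10) = 608/5 kN·m
Load 2 — applied couple M₀=-15 kN·m at a=15/2 m (b=L-a=5/2):
  M_2 = M₀x/L  [x≤a] = (-15)·6/10 = -9 kN·m
Superposition: M = Σ M_i = 563/5 kN·m ≈ 112.600000 kN·m

M(6) = 563/5 kN·m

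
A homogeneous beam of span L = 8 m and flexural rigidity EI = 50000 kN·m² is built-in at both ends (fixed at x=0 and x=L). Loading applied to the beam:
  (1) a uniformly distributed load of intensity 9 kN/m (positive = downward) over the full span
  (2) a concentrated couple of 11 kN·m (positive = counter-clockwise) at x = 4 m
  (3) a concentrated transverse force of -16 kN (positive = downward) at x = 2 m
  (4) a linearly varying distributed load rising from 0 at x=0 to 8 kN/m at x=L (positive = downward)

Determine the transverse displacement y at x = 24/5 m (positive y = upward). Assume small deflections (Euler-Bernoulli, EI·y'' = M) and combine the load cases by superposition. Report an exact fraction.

y(24/5) = -320758/146484375 m

Load 1 — uniform load w=9 kN/m over full span:
  y_1 = -wx²(L-x)²/(24EI) = -9·(24/5)²·(8-(24/5))²/(24·50000) = -3456/1953125 m
Load 2 — applied couple M₀=11 kN·m at a=4 m (b=L-a=4):
  y_2 = (R_Ax³/6 - M_Ax²/2 - M₀(x-a)²/2)/EI  [x>a] with R_A=33/16, M_A=11/4 = ((33/16)·(24/5)³/6 - (11/4)·(24/5)²/2 - 11·((24/5)-4)²/2)/50000 = 22/390625 m
Load 3 — point force P=-16 kN at a=2 m (b=L-a=6):
  y_3 = -Pa²(L-x)²(3bL-(3b+a)(L-x))/(6L³EI)  [x>a] = -(-16)·2²·(8-(24/5))²·(3·6·8-(3·6+2)·(8-(24/5)))/(6·8³·50000) = 16/46875 m
Load 4 — triangular load w₀=8 kN/m (0→w₀ over full span):
  y_4 = -w₀x²(L-x)²(x+2L)/(120LEI) = -8·(24/5)²·(8-(24/5))²·((24/5)+2·8)/(120·8·50000) = -39936/48828125 m
Superposition: y = Σ y_i = -320758/146484375 m ≈ -0.002190 m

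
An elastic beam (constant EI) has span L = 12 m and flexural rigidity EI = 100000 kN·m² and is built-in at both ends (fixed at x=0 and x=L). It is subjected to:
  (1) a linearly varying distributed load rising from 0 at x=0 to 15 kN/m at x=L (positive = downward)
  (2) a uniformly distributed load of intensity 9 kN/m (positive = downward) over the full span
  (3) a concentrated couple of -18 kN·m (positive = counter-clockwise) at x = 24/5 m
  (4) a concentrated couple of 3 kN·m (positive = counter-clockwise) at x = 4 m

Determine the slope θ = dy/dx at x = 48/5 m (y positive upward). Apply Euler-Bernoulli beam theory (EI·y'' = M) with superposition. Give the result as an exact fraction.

θ(48/5) = 37683/15625000 rad

Load 1 — triangular load w₀=15 kN/m (0→w₀ over full span):
  θ_1 = -w₀(2x(L-x)(L-2x)(x+2L)+x²(L-x)²)/(120LEI) = -15·(2·(48/5)·(12-(48/5))·(12-2·(48/5))·((48/5)+2·12)+(48/5)²·(12-(48/5))²)/(120·12·100000) = 432/390625 rad
Load 2 — uniform load w=9 kN/m over full span:
  θ_2 = -wx(L-x)(L-2x)/(12EI) = -9·(48/5)·(12-(48/5))·(12-2·(48/5))/(12·100000) = 486/390625 rad
Load 3 — applied couple M₀=-18 kN·m at a=24/5 m (b=L-a=36/5):
  θ_3 = (R_Ax²/2 - M_Ax - M₀(x-a))/EI  [x>a] with R_A=-54/25, M_A=-54/25 = ((-54/25)·(48/5)²/2 - (-54/25)·(48/5) - (-18)·((48/5)-(24/5)))/100000 = 297/3906250 rad
Load 4 — applied couple M₀=3 kN·m at a=4 m (b=L-a=8):
  θ_4 = (R_Ax²/2 - M_Ax - M₀(x-a))/EI  [x>a] with R_A=1/3, M_A=0 = ((1/3)·(48/5)²/2 - 0·(48/5) - 3·((48/5)-4))/100000 = -9/625000 rad
Superposition: θ = Σ θ_i = 37683/15625000 rad ≈ 0.002412 rad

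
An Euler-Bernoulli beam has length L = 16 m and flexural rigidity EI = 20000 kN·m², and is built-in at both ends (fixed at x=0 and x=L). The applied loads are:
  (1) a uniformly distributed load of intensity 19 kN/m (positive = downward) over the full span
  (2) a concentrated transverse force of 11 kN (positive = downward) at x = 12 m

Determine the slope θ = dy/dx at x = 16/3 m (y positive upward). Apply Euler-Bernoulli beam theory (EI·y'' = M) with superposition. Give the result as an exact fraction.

θ(16/3) = -2531/101250 rad

Load 1 — uniform load w=19 kN/m over full span:
  θ_1 = -wx(L-x)(L-2x)/(12EI) = -19·(16/3)·(16-(16/3))·(16-2·(16/3))/(12·20000) = -1216/50625 rad
Load 2 — point force P=11 kN at a=12 m (b=L-a=4):
  θ_2 = -Pb²x(2aL-(3a+b)x)/(2L³EI)  [x≤a] = -11·4²·(16/3)·(2·12·16-(3·12+4)·(16/3))/(2·16³·20000) = -11/11250 rad
Superposition: θ = Σ θ_i = -2531/101250 rad ≈ -0.024998 rad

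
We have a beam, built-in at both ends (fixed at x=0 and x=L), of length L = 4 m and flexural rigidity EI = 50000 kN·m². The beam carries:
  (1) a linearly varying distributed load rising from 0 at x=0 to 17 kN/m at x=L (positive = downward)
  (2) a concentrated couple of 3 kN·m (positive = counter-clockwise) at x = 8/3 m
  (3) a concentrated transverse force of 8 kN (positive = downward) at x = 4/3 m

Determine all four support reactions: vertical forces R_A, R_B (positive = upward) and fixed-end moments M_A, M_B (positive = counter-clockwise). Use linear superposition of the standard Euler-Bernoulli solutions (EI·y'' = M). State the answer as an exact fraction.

Load 1 — triangular load w₀=17 kN/m (0→w₀ over full span):
  R_A = 3w₀L/20 = 3·17·4/20 = 51/5 kN
  M_A = w₀L²/30 = 17·4²/30 = 136/15 kN·m
  R_B = 7w₀L/20 = 7·17·4/20 = 119/5 kN
  M_B = -w₀L²/20 = -17·4²/20 = -68/5 kN·m
Load 2 — applied couple M₀=3 kN·m at a=8/3 m (b=L-a=4/3):
  R_A = 6M₀ab/L³ = 6·3·(8/3)·(4/3)/4³ = 1 kN
  M_A = M₀b(2a-b)/L² = 3·(4/3)·(2·(8/3)-(4/3))/4² = 1 kN·m
  R_B = -6M₀ab/L³ = -6·3·(8/3)·(4/3)/4³ = -1 kN
  M_B = M₀a(2b-a)/L² = 3·(8/3)·(2·(4/3)-(8/3))/4² = 0 kN·m
Load 3 — point force P=8 kN at a=4/3 m (b=L-a=8/3):
  R_A = Pb²(3a+b)/L³ = 8·(8/3)²·(3·(4/3)+(8/3))/4³ = 160/27 kN
  M_A = Pab²/L² = 8·(4/3)·(8/3)²/4² = 128/27 kN·m
  R_B = Pa²(a+3b)/L³ = 8·(4/3)²·((4/3)+3·(8/3))/4³ = 56/27 kN
  M_B = -Pa²b/L² = -8·(4/3)²·(8/3)/4² = -64/27 kN·m
Superposition: R_A = 2312/135 kN, M_A = 1999/135 kN·m, R_B = 3358/135 kN, M_B = -2156/135 kN·m

R_A = 2312/135 kN, M_A = 1999/135 kN·m, R_B = 3358/135 kN, M_B = -2156/135 kN·m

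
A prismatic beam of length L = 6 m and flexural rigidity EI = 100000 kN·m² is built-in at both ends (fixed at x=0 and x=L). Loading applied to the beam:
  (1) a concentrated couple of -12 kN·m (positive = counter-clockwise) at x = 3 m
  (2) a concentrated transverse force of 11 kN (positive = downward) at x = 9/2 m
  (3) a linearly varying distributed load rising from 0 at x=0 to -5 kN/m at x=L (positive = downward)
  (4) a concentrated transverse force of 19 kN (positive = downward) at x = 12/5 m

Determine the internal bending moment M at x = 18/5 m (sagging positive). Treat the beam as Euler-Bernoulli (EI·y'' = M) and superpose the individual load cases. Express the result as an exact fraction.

Load 1 — applied couple M₀=-12 kN·m at a=3 m (b=L-a=3):
  M_1 = R_Ax - M_A - M₀  [x>a] with R_A=-3, M_A=-3 = (-3)·(18/5) - (-3) - (-12) = 21/5 kN·m
Load 2 — point force P=11 kN at a=9/2 m (b=L-a=3/2):
  M_2 = Pb²(3a+b)x/L³ - Pab²/L²  [x≤a] = 11·(3/2)²·(3·(9/2)+(3/2))·(18/5)/6³ - 11·(9/2)·(3/2)²/6² = 99/32 kN·m
Load 3 — triangular load w₀=-5 kN/m (0→w₀ over full span):
  M_3 = 3w₀Lx/20 - w₀L²/30 - w₀x³/(6L) = 3·(-5)·6·(18/5)/20 - (-5)·6²/30 - (-5)·(18/5)³/(6·6) = -93/25 kN·m
Load 4 — point force P=19 kN at a=12/5 m (b=L-a=18/5):
  M_4 = Pa²(a+3b)(L-x)/L³ - Pa²b/L²  [x>a] = 19·(12/5)²·((12/5)+3·(18/5))·(6-(18/5))/6³ - 19·(12/5)²·(18/5)/6² = 3192/625 kN·m
Superposition: M = Σ M_i = 173619/20000 kN·m ≈ 8.680950 kN·m

M(18/5) = 173619/20000 kN·m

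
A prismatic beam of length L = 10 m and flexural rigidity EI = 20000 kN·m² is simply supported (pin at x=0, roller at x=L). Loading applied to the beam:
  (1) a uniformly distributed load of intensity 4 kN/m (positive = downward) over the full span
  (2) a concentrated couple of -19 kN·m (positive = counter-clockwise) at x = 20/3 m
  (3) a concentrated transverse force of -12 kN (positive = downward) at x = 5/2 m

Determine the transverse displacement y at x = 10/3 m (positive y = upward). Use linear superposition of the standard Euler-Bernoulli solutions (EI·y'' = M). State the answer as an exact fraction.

Load 1 — uniform load w=4 kN/m over full span:
  y_1 = -wx(L³-2Lx²+x³)/(24EI) = -4·(10/3)·(10³-2·10·(10/3)²+(10/3)³)/(24·20000) = -11/486 m
Load 2 — applied couple M₀=-19 kN·m at a=20/3 m (b=L-a=10/3):
  y_2 = (M₀x³/(6L)+C₁x)/EI  [x≤a] with C₁=M₀(3b²-L²)/(6L)=190/9 = ((-19)·(10/3)³/(6·10)+(190/9)·(10/3))/20000 = 19/6480 m
Load 3 — point force P=-12 kN at a=5/2 m (b=L-a=15/2):
  y_3 = -Pa(L-x)(2Lx-a²-x²)/(6LEI)  [x>a] = -(-12)·(5/2)·(10-(10/3))·(2·10·(10/3)-(5/2)²-(10/3)²)/(6·10·20000) = 71/8640 m
Superposition: y = Σ y_i = -893/77760 m ≈ -0.011484 m

y(10/3) = -893/77760 m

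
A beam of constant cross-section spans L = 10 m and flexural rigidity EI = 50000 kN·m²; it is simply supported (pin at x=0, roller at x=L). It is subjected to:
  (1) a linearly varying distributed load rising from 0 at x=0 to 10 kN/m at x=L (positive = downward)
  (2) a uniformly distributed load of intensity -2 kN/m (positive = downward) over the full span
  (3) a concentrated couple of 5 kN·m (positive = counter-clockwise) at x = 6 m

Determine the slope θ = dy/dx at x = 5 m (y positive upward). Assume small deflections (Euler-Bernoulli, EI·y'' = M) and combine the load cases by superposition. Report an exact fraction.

Load 1 — triangular load w₀=10 kN/m (0→w₀ over full span):
  θ_1 = -w₀(7L⁴-30L²x²+15x⁴)/(360LEI) = -10·(7·10⁴-30·10²·5²+15·5⁴)/(360·10·50000) = -7/28800 rad
Load 2 — uniform load w=-2 kN/m over full span:
  θ_2 = -w(L³-6Lx²+4x³)/(24EI) = -(-2)·(10³-6·10·5²+4·5³)/(24·50000) = 0 rad
Load 3 — applied couple M₀=5 kN·m at a=6 m (b=L-a=4):
  θ_3 = (M₀x²/(2L)+C₁)/EI  [x≤a] with C₁=M₀(3b²-L²)/(6L)=-13/3 = (5·5²/(2·10)+(-13/3))/50000 = 23/600000 rad
Superposition: θ = Σ θ_i = -737/3600000 rad ≈ -0.000205 rad

θ(5) = -737/3600000 rad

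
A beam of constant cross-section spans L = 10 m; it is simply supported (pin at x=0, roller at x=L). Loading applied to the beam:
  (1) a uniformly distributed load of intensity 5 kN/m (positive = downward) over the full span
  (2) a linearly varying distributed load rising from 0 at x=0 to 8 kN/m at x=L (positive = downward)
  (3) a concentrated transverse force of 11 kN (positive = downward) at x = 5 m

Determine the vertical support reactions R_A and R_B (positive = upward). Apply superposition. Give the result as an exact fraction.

R_A = 263/6 kN, R_B = 343/6 kN

Load 1 — uniform load w=5 kN/m over full span:
  R_A = wL/2 = 5·10/2 = 25 kN
  R_B = wL/2 = 5·10/2 = 25 kN
Load 2 — triangular load w₀=8 kN/m (0→w₀ over full span):
  R_A = w₀L/6 = 8·10/6 = 40/3 kN
  R_B = w₀L/3 = 8·10/3 = 80/3 kN
Load 3 — point force P=11 kN at a=5 m (b=L-a=5):
  R_A = Pb/L = 11·5/10 = 11/2 kN
  R_B = Pa/L = 11·5/10 = 11/2 kN
Superposition: R_A = 263/6 kN, R_B = 343/6 kN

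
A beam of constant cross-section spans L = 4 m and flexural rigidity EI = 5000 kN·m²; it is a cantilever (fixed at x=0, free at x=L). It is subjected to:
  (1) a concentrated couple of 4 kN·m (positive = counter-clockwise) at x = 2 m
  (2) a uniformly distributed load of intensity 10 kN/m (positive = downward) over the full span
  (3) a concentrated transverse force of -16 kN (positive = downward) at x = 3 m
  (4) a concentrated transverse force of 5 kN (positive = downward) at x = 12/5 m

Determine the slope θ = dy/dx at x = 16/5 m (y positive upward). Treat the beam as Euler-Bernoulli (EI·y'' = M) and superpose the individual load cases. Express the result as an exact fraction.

θ(16/5) = -377/46875 rad

Load 1 — applied couple M₀=4 kN·m at a=2 m (b=L-a=2):
  θ_1 = M₀a/EI  [x>a] = 4·2/5000 = 1/625 rad
Load 2 — uniform load w=10 kN/m over full span:
  θ_2 = -wx(x²-3Lx+3L²)/(6EI) = -10·(16/5)·((16/5)²-3·4·(16/5)+3·4²)/(6·5000) = -992/46875 rad
Load 3 — point force P=-16 kN at a=3 m (b=L-a=1):
  θ_3 = -Pa²/(2EI)  [x>a] = -(-16)·3²/(2·5000) = 9/625 rad
Load 4 — point force P=5 kN at a=12/5 m (b=L-a=8/5):
  θ_4 = -Pa²/(2EI)  [x>a] = -5·(12/5)²/(2·5000) = -9/3125 rad
Superposition: θ = Σ θ_i = -377/46875 rad ≈ -0.008043 rad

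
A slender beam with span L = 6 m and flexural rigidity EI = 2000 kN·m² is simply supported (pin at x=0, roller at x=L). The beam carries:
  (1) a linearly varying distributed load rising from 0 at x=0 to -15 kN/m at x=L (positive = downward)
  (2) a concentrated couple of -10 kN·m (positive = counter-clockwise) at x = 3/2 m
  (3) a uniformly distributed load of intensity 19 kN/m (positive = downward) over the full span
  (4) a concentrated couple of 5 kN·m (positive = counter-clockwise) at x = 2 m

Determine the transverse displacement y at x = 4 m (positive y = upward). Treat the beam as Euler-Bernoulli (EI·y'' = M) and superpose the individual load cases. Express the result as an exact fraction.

y(4) = -6257/72000 m

Load 1 — triangular load w₀=-15 kN/m (0→w₀ over full span):
  y_1 = -w₀x(7L⁴-10L²x²+3x⁴)/(360LEI) = -(-15)·4·(7·6⁴-10·6²·4²+3·4⁴)/(360·6·2000) = 17/300 m
Load 2 — applied couple M₀=-10 kN·m at a=3/2 m (b=L-a=9/2):
  y_2 = (M₀x³/(6L)-M₀(x-a)²/2+C₁x)/EI  [x>a] with C₁=M₀(3b²-L²)/(6L)=-55/8 = ((-10)·4³/(6·6)-(-10)·(4-(3/2))²/2+(-55/8)·4)/2000 = -101/14400 m
Load 3 — uniform load w=19 kN/m over full span:
  y_3 = -wx(L³-2Lx²+x³)/(24EI) = -19·4·(6³-2·6·4²+4³)/(24·2000) = -209/1500 m
Load 4 — applied couple M₀=5 kN·m at a=2 m (b=L-a=4):
  y_4 = (M₀x³/(6L)-M₀(x-a)²/2+C₁x)/EI  [x>a] with C₁=M₀(3b²-L²)/(6L)=5/3 = (5·4³/(6·6)-5·(4-2)²/2+(5/3)·4)/2000 = 1/360 m
Superposition: y = Σ y_i = -6257/72000 m ≈ -0.086903 m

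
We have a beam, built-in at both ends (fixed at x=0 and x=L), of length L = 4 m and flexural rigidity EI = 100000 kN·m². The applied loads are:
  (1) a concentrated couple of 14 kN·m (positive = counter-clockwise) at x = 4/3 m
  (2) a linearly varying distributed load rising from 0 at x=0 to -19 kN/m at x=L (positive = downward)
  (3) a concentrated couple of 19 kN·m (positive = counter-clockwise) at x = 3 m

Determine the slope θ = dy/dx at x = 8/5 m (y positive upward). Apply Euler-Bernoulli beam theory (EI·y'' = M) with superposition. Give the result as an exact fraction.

Load 1 — applied couple M₀=14 kN·m at a=4/3 m (b=L-a=8/3):
  θ_1 = (R_Ax²/2 - M_Ax - M₀(x-a))/EI  [x>a] with R_A=14/3, M_A=0 = ((14/3)·(8/5)²/2 - 0·(8/5) - 14·((8/5)-(4/3)))/100000 = 7/312500 rad
Load 2 — triangular load w₀=-19 kN/m (0→w₀ over full span):
  θ_2 = -w₀(2x(L-x)(L-2x)(x+2L)+x²(L-x)²)/(120LEI) = -(-19)·(2·(8/5)·(4-(8/5))·(4-2·(8/5))·((8/5)+2·4)+(8/5)²·(4-(8/5))²)/(120·4·100000) = 57/1953125 rad
Load 3 — applied couple M₀=19 kN·m at a=3 m (b=L-a=1):
  θ_3 = (R_Ax²/2 - M_Ax)/EI  [x≤a] with R_A=171/32, M_A=95/16 = ((171/32)·(8/5)²/2 - (95/16)·(8/5))/100000 = -133/5000000 rad
Superposition: θ = Σ θ_i = 3123/125000000 rad ≈ 0.000025 rad

θ(8/5) = 3123/125000000 rad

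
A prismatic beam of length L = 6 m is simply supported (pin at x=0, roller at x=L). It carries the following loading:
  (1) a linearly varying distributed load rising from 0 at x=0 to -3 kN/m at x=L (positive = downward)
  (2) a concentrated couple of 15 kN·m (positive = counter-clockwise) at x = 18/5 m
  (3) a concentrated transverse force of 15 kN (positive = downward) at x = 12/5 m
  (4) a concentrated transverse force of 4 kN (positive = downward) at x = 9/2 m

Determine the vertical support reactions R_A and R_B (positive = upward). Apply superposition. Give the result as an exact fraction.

Load 1 — triangular load w₀=-3 kN/m (0→w₀ over full span):
  R_A = w₀L/6 = (-3)·6/6 = -3 kN
  R_B = w₀L/3 = (-3)·6/3 = -6 kN
Load 2 — applied couple M₀=15 kN·m at a=18/5 m (b=L-a=12/5):
  R_A = M₀/L = 15/6 = 5/2 kN
  R_B = -M₀/L = -15/6 = -5/2 kN
Load 3 — point force P=15 kN at a=12/5 m (b=L-a=18/5):
  R_A = Pb/L = 15·(18/5)/6 = 9 kN
  R_B = Pa/L = 15·(12/5)/6 = 6 kN
Load 4 — point force P=4 kN at a=9/2 m (b=L-a=3/2):
  R_A = Pb/L = 4·(3/2)/6 = 1 kN
  R_B = Pa/L = 4·(9/2)/6 = 3 kN
Superposition: R_A = 19/2 kN, R_B = 1/2 kN

R_A = 19/2 kN, R_B = 1/2 kN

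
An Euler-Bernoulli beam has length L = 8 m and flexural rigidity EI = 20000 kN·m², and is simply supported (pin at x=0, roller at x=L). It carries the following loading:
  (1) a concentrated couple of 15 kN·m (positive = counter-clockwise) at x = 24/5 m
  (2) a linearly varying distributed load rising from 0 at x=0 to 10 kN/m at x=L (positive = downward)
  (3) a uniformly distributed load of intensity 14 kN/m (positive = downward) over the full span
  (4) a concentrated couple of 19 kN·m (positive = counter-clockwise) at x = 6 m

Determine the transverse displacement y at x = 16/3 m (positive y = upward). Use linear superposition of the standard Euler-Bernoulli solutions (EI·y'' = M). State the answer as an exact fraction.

y(16/3) = -863563/18225000 m

Load 1 — applied couple M₀=15 kN·m at a=24/5 m (b=L-a=16/5):
  y_1 = (M₀x³/(6L)-M₀(x-a)²/2+C₁x)/EI  [x>a] with C₁=M₀(3b²-L²)/(6L)=-52/5 = (15·(16/3)³/(6·8)-15·((16/3)-(24/5))²/2+(-52/5)·(16/3))/20000 = -43/84375 m
Load 2 — triangular load w₀=10 kN/m (0→w₀ over full span):
  y_2 = -w₀x(7L⁴-10L²x²+3x⁴)/(360LEI) = -10·(16/3)·(7·8⁴-10·8²·(16/3)²+3·(16/3)⁴)/(360·8·20000) = -1088/91125 m
Load 3 — uniform load w=14 kN/m over full span:
  y_3 = -wx(L³-2Lx²+x³)/(24EI) = -14·(16/3)·(8³-2·8·(16/3)²+(16/3)³)/(24·20000) = -4928/151875 m
Load 4 — applied couple M₀=19 kN·m at a=6 m (b=L-a=2):
  y_4 = (M₀x³/(6L)+C₁x)/EI  [x≤a] with C₁=M₀(3b²-L²)/(6L)=-247/12 = (19·(16/3)³/(6·8)+(-247/12)·(16/3))/20000 = -1007/405000 m
Superposition: y = Σ y_i = -863563/18225000 m ≈ -0.047383 m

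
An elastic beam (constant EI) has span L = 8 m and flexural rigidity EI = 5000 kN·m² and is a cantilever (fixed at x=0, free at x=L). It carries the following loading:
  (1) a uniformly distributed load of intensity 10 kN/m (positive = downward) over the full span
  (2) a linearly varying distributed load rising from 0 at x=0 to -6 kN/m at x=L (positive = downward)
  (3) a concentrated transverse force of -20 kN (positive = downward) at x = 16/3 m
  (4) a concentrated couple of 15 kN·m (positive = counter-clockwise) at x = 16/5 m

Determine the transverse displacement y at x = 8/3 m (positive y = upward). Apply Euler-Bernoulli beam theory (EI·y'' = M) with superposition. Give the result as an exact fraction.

y(8/3) = -7924/253125 m

Load 1 — uniform load w=10 kN/m over full span:
  y_1 = -wx²(x²-4Lx+6L²)/(24EI) = -10·(8/3)²·((8/3)²-4·8·(8/3)+6·8²)/(24·5000) = -5504/30375 m
Load 2 — triangular load w₀=-6 kN/m (0→w₀ over full span):
  y_2 = (w₀Lx³/12-w₀L²x²/6-w₀x⁵/(120L))/EI = ((-6)·8·(8/3)³/12-(-6)·8²·(8/3)²/6-(-6)·(8/3)⁵/(120·8))/5000 = 57728/759375 m
Load 3 — point force P=-20 kN at a=16/3 m (b=L-a=8/3):
  y_3 = -Px²(3a-x)/(6EI)  [x≤a] = -(-20)·(8/3)²·(3·(16/3)-(8/3))/(6·5000) = 128/2025 m
Load 4 — applied couple M₀=15 kN·m at a=16/5 m (b=L-a=24/5):
  y_4 = M₀x²/(2EI)  [x≤a] = 15·(8/3)²/(2·5000) = 4/375 m
Superposition: y = Σ y_i = -7924/253125 m ≈ -0.031305 m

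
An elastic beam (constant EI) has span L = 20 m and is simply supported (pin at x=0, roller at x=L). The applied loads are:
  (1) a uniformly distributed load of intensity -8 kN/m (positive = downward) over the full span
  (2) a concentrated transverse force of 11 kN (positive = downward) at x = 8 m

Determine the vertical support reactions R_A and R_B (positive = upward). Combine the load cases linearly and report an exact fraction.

R_A = -367/5 kN, R_B = -378/5 kN

Load 1 — uniform load w=-8 kN/m over full span:
  R_A = wL/2 = (-8)·20/2 = -80 kN
  R_B = wL/2 = (-8)·20/2 = -80 kN
Load 2 — point force P=11 kN at a=8 m (b=L-a=12):
  R_A = Pb/L = 11·12/20 = 33/5 kN
  R_B = Pa/L = 11·8/20 = 22/5 kN
Superposition: R_A = -367/5 kN, R_B = -378/5 kN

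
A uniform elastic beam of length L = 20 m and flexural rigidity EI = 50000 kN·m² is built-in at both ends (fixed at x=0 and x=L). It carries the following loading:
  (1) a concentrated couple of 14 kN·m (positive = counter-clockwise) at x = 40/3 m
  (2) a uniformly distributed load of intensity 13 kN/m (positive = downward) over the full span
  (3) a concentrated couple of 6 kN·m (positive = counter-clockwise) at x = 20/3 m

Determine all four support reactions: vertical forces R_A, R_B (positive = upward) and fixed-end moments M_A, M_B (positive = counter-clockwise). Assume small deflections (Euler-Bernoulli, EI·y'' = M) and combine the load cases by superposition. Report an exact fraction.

R_A = 394/3 kN, M_A = 438 kN·m, R_B = 386/3 kN, M_B = -1294/3 kN·m

Load 1 — applied couple M₀=14 kN·m at a=40/3 m (b=L-a=20/3):
  R_A = 6M₀ab/L³ = 6·14·(40/3)·(20/3)/20³ = 14/15 kN
  M_A = M₀b(2a-b)/L² = 14·(20/3)·(2·(40/3)-(20/3))/20² = 14/3 kN·m
  R_B = -6M₀ab/L³ = -6·14·(40/3)·(20/3)/20³ = -14/15 kN
  M_B = M₀a(2b-a)/L² = 14·(40/3)·(2·(20/3)-(40/3))/20² = 0 kN·m
Load 2 — uniform load w=13 kN/m over full span:
  R_A = wL/2 = 13·20/2 = 130 kN
  M_A = wL²/12 = 13·20²/12 = 1300/3 kN·m
  R_B = wL/2 = 13·20/2 = 130 kN
  M_B = -wL²/12 = -13·20²/12 = -1300/3 kN·m
Load 3 — applied couple M₀=6 kN·m at a=20/3 m (b=L-a=40/3):
  R_A = 6M₀ab/L³ = 6·6·(20/3)·(40/3)/20³ = 2/5 kN
  M_A = M₀b(2a-b)/L² = 6·(40/3)·(2·(20/3)-(40/3))/20² = 0 kN·m
  R_B = -6M₀ab/L³ = -6·6·(20/3)·(40/3)/20³ = -2/5 kN
  M_B = M₀a(2b-a)/L² = 6·(20/3)·(2·(40/3)-(20/3))/20² = 2 kN·m
Superposition: R_A = 394/3 kN, M_A = 438 kN·m, R_B = 386/3 kN, M_B = -1294/3 kN·m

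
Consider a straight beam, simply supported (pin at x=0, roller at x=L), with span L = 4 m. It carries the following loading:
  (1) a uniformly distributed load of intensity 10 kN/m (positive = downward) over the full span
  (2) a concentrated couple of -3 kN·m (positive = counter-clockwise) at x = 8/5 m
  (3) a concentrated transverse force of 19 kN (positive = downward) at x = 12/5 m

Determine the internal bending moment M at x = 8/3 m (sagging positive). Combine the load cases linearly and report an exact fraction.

Load 1 — uniform load w=10 kN/m over full span:
  M_1 = wx(L-x)/2 = 10·(8/3)·(4-(8/3))/2 = 160/9 kN·m
Load 2 — applied couple M₀=-3 kN·m at a=8/5 m (b=L-a=12/5):
  M_2 = M₀x/L - M₀  [x>a] = (-3)·(8/3)/4 - (-3) = 1 kN·m
Load 3 — point force P=19 kN at a=12/5 m (b=L-a=8/5):
  M_3 = Pa(L-x)/L  [x>a] = 19·(12/5)·(4-(8/3))/4 = 76/5 kN·m
Superposition: M = Σ M_i = 1529/45 kN·m ≈ 33.977778 kN·m

M(8/3) = 1529/45 kN·m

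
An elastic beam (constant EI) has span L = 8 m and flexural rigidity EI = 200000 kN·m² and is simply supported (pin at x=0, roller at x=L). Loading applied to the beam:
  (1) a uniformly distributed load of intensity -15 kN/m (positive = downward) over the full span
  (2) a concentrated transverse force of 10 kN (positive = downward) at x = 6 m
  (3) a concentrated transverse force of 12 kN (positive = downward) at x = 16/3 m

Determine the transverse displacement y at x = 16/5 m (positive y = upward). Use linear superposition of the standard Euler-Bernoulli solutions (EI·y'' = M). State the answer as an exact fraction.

y(16/5) = 125717/42187500 m

Load 1 — uniform load w=-15 kN/m over full span:
  y_1 = -wx(L³-2Lx²+x³)/(24EI) = -(-15)·(16/5)·(8³-2·8·(16/5)²+(16/5)³)/(24·200000) = 1488/390625 m
Load 2 — point force P=10 kN at a=6 m (b=L-a=2):
  y_2 = -Pbx(L²-b²-x²)/(6LEI)  [x≤a] = -10·2·(16/5)·(8²-2²-(16/5)²)/(6·8·200000) = -311/937500 m
Load 3 — point force P=12 kN at a=16/3 m (b=L-a=8/3):
  y_3 = -Pbx(L²-b²-x²)/(6LEI)  [x≤a] = -12·(8/3)·(16/5)·(8²-(8/3)²-(16/5)²)/(6·8·200000) = -5248/10546875 m
Superposition: y = Σ y_i = 125717/42187500 m ≈ 0.002980 m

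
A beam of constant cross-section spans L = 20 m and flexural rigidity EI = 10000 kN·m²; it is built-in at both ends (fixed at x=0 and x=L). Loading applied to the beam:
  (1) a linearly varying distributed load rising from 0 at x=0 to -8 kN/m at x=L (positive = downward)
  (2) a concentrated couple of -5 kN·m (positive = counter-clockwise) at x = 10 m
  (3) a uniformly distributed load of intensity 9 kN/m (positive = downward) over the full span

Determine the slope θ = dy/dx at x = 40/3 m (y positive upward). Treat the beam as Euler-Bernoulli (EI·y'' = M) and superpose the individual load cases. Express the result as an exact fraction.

Load 1 — triangular load w₀=-8 kN/m (0→w₀ over full span):
  θ_1 = -w₀(2x(L-x)(L-2x)(x+2L)+x²(L-x)²)/(120LEI) = -(-8)·(2·(40/3)·(20-(40/3))·(20-2·(40/3))·((40/3)+2·20)+(40/3)²·(20-(40/3))²)/(120·20·10000) = -112/6075 rad
Load 2 — applied couple M₀=-5 kN·m at a=10 m (b=L-a=10):
  θ_2 = (R_Ax²/2 - M_Ax - M₀(x-a))/EI  [x>a] with R_A=-3/8, M_A=-5/4 = ((-3/8)·(40/3)²/2 - (-5/4)·(40/3) - (-5)·((40/3)-10))/10000 = 0 rad
Load 3 — uniform load w=9 kN/m over full span:
  θ_3 = -wx(L-x)(L-2x)/(12EI) = -9·(40/3)·(20-(40/3))·(20-2·(40/3))/(12·10000) = 2/45 rad
Superposition: θ = Σ θ_i = 158/6075 rad ≈ 0.026008 rad

θ(40/3) = 158/6075 rad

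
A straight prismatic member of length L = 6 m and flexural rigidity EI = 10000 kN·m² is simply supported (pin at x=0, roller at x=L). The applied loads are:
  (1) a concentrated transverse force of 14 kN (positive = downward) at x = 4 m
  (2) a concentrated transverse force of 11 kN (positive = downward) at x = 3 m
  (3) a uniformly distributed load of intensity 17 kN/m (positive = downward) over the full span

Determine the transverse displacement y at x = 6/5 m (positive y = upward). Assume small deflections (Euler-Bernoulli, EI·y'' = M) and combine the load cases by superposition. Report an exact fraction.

Load 1 — point force P=14 kN at a=4 m (b=L-a=2):
  y_1 = -Pbx(L²-b²-x²)/(6LEI)  [x≤a] = -14·2·(6/5)·(6²-2²-(6/5)²)/(6·6·10000) = -1337/468750 m
Load 2 — point force P=11 kN at a=3 m (b=L-a=3):
  y_2 = -Pbx(L²-b²-x²)/(6LEI)  [x≤a] = -11·3·(6/5)·(6²-3²-(6/5)²)/(6·6·10000) = -7029/2500000 m
Load 3 — uniform load w=17 kN/m over full span:
  y_3 = -wx(L³-2Lx²+x³)/(24EI) = -17·(6/5)·(6³-2·6·(6/5)²+(6/5)³)/(24·10000) = -13311/781250 m
Superposition: y = Σ y_i = -851323/37500000 m ≈ -0.022702 m

y(6/5) = -851323/37500000 m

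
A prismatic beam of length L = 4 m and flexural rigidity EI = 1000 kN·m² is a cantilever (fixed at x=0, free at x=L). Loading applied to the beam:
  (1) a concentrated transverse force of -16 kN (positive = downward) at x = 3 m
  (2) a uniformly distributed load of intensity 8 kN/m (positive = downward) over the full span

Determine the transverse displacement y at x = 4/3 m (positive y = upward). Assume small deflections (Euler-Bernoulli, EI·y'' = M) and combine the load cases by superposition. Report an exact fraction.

Load 1 — point force P=-16 kN at a=3 m (b=L-a=1):
  y_1 = -Px²(3a-x)/(6EI)  [x≤a] = -(-16)·(4/3)²·(3·3-(4/3))/(6·1000) = 368/10125 m
Load 2 — uniform load w=8 kN/m over full span:
  y_2 = -wx²(x²-4Lx+6L²)/(24EI) = -8·(4/3)²·((4/3)²-4·4·(4/3)+6·4²)/(24·1000) = -1376/30375 m
Superposition: y = Σ y_i = -272/30375 m ≈ -0.008955 m

y(4/3) = -272/30375 m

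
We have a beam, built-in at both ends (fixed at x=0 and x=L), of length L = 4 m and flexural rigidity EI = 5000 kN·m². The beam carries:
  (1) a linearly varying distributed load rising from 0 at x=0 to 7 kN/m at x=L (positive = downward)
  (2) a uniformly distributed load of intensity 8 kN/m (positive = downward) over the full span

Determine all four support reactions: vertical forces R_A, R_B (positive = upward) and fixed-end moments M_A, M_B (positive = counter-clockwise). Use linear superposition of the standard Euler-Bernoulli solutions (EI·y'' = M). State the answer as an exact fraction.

Load 1 — triangular load w₀=7 kN/m (0→w₀ over full span):
  R_A = 3w₀L/20 = 3·7·4/20 = 21/5 kN
  M_A = w₀L²/30 = 7·4²/30 = 56/15 kN·m
  R_B = 7w₀L/20 = 7·7·4/20 = 49/5 kN
  M_B = -w₀L²/20 = -7·4²/20 = -28/5 kN·m
Load 2 — uniform load w=8 kN/m over full span:
  R_A = wL/2 = 8·4/2 = 16 kN
  M_A = wL²/12 = 8·4²/12 = 32/3 kN·m
  R_B = wL/2 = 8·4/2 = 16 kN
  M_B = -wL²/12 = -8·4²/12 = -32/3 kN·m
Superposition: R_A = 101/5 kN, M_A = 72/5 kN·m, R_B = 129/5 kN, M_B = -244/15 kN·m

R_A = 101/5 kN, M_A = 72/5 kN·m, R_B = 129/5 kN, M_B = -244/15 kN·m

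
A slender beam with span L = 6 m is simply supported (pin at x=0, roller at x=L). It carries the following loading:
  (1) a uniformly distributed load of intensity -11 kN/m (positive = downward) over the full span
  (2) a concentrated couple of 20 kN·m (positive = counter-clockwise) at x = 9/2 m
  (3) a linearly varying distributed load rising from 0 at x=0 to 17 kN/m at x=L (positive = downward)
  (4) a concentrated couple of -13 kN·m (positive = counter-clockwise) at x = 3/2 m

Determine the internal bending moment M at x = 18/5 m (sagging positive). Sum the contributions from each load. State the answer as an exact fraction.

Load 1 — uniform load w=-11 kN/m over full span:
  M_1 = wx(L-x)/2 = (-11)·(18/5)·(6-(18/5))/2 = -1188/25 kN·m
Load 2 — applied couple M₀=20 kN·m at a=9/2 m (b=L-a=3/2):
  M_2 = M₀x/L  [x≤a] = 20·(18/5)/6 = 12 kN·m
Load 3 — triangular load w₀=17 kN/m (0→w₀ over full span):
  M_3 = w₀Lx/6 - w₀x³/(6L) = 17·6·(18/5)/6 - 17·(18/5)³/(6·6) = 4896/125 kN·m
Load 4 — applied couple M₀=-13 kN·m at a=3/2 m (b=L-a=9/2):
  M_4 = M₀x/L - M₀  [x>a] = (-13)·(18/5)/6 - (-13) = 26/5 kN·m
Superposition: M = Σ M_i = 1106/125 kN·m ≈ 8.848000 kN·m

M(18/5) = 1106/125 kN·m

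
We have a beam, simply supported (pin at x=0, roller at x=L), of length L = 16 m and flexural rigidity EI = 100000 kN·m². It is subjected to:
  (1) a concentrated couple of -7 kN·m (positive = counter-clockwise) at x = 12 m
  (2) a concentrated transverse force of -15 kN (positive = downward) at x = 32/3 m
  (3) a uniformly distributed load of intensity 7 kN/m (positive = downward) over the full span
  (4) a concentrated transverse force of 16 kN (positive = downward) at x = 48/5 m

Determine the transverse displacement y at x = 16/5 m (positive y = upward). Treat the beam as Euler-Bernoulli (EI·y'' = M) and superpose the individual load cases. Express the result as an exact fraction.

Load 1 — applied couple M₀=-7 kN·m at a=12 m (b=L-a=4):
  y_1 = (M₀x³/(6L)+C₁x)/EI  [x≤a] with C₁=M₀(3b²-L²)/(6L)=91/6 = ((-7)·(16/5)³/(6·16)+(91/6)·(16/5))/100000 = 721/1562500 m
Load 2 — point force P=-15 kN at a=32/3 m (b=L-a=16/3):
  y_2 = -Pbx(L²-b²-x²)/(6LEI)  [x≤a] = -(-15)·(16/3)·(16/5)·(16²-(16/3)²-(16/5)²)/(6·16·100000) = 12224/2109375 m
Load 3 — uniform load w=7 kN/m over full span:
  y_3 = -wx(L³-2Lx²+x³)/(24EI) = -7·(16/5)·(16³-2·16·(16/5)²+(16/5)³)/(24·100000) = -207872/5859375 m
Load 4 — point force P=16 kN at a=48/5 m (b=L-a=32/5):
  y_4 = -Pbx(L²-b²-x²)/(6LEI)  [x≤a] = -16·(32/5)·(16/5)·(16²-(32/5)²-(16/5)²)/(6·16·100000) = -8192/1171875 m
Superposition: y = Σ y_i = -7638217/210937500 m ≈ -0.036211 m

y(16/5) = -7638217/210937500 m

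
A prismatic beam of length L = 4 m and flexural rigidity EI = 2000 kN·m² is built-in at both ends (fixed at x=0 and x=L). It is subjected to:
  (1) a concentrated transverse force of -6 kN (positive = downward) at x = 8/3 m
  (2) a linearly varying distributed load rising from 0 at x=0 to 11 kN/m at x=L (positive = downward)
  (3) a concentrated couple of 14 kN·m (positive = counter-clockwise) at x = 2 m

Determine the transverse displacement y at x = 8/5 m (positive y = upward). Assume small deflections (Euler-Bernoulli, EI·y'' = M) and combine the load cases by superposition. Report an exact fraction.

Load 1 — point force P=-6 kN at a=8/3 m (b=L-a=4/3):
  y_1 = -Pb²x²(3aL-(3a+b)x)/(6L³EI)  [x≤a] = -(-6)·(4/3)²·(8/5)²·(3·(8/3)·4-(3·(8/3)+(4/3))·(8/5))/(6·4³·2000) = 256/421875 m
Load 2 — triangular load w₀=11 kN/m (0→w₀ over full span):
  y_2 = -w₀x²(L-x)²(x+2L)/(120LEI) = -11·(8/5)²·(4-(8/5))²·((8/5)+2·4)/(120·4·2000) = -3168/1953125 m
Load 3 — applied couple M₀=14 kN·m at a=2 m (b=L-a=2):
  y_3 = (R_Ax³/6 - M_Ax²/2)/EI  [x≤a] with R_A=21/4, M_A=7/2 = ((21/4)·(8/5)³/6 - (7/2)·(8/5)²/2)/2000 = -7/15625 m
Superposition: y = Σ y_i = -77161/52734375 m ≈ -0.001463 m

y(8/5) = -77161/52734375 m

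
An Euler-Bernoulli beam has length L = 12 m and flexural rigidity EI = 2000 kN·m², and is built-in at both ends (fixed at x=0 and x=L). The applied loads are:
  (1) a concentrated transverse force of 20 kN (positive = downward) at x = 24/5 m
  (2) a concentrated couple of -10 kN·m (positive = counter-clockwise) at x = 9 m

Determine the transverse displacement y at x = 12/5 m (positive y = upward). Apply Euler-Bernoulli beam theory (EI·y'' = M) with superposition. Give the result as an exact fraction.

y(12/5) = -196353/6250000 m

Load 1 — point force P=20 kN at a=24/5 m (b=L-a=36/5):
  y_1 = -Pb²x²(3aL-(3a+b)x)/(6L³EI)  [x≤a] = -20·(36/5)²·(12/5)²·(3·(24/5)·12-(3·(24/5)+(36/5))·(12/5))/(6·12³·2000) = -13608/390625 m
Load 2 — applied couple M₀=-10 kN·m at a=9 m (b=L-a=3):
  y_2 = (R_Ax³/6 - M_Ax²/2)/EI  [x≤a] with R_A=-15/16, M_A=-25/8 = ((-15/16)·(12/5)³/6 - (-25/8)·(12/5)²/2)/2000 = 171/50000 m
Superposition: y = Σ y_i = -196353/6250000 m ≈ -0.031416 m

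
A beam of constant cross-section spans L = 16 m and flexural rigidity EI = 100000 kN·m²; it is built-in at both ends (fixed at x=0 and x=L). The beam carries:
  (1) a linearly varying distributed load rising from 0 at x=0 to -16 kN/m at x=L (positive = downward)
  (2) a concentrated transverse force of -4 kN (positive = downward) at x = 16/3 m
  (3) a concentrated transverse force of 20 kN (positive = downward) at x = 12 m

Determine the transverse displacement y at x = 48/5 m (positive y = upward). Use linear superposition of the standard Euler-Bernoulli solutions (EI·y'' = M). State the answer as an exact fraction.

y(48/5) = 44692556/3955078125 m

Load 1 — triangular load w₀=-16 kN/m (0→w₀ over full span):
  y_1 = -w₀x²(L-x)²(x+2L)/(120LEI) = -(-16)·(48/5)²·(16-(48/5))²·((48/5)+2·16)/(120·16·100000) = 638976/48828125 m
Load 2 — point force P=-4 kN at a=16/3 m (b=L-a=32/3):
  y_2 = -Pa²(L-x)²(3bL-(3b+a)(L-x))/(6L³EI)  [x>a] = -(-4)·(16/3)²·(16-(48/5))²·(3·(32/3)·16-(3·(32/3)+(16/3))·(16-(48/5)))/(6·16³·100000) = 16384/31640625 m
Load 3 — point force P=20 kN at a=12 m (b=L-a=4):
  y_3 = -Pb²x²(3aL-(3a+b)x)/(6L³EI)  [x≤a] = -20·4²·(48/5)²·(3·12·16-(3·12+4)·(48/5))/(6·16³·100000) = -36/15625 m
Superposition: y = Σ y_i = 44692556/3955078125 m ≈ 0.011300 m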